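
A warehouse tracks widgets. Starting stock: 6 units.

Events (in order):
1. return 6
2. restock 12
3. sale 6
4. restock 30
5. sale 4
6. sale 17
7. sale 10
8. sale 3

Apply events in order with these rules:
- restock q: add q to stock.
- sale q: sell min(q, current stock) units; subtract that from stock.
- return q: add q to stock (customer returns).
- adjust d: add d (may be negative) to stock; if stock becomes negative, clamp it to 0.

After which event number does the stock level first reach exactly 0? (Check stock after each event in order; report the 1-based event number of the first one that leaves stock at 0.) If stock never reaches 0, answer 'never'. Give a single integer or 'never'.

Answer: never

Derivation:
Processing events:
Start: stock = 6
  Event 1 (return 6): 6 + 6 = 12
  Event 2 (restock 12): 12 + 12 = 24
  Event 3 (sale 6): sell min(6,24)=6. stock: 24 - 6 = 18. total_sold = 6
  Event 4 (restock 30): 18 + 30 = 48
  Event 5 (sale 4): sell min(4,48)=4. stock: 48 - 4 = 44. total_sold = 10
  Event 6 (sale 17): sell min(17,44)=17. stock: 44 - 17 = 27. total_sold = 27
  Event 7 (sale 10): sell min(10,27)=10. stock: 27 - 10 = 17. total_sold = 37
  Event 8 (sale 3): sell min(3,17)=3. stock: 17 - 3 = 14. total_sold = 40
Final: stock = 14, total_sold = 40

Stock never reaches 0.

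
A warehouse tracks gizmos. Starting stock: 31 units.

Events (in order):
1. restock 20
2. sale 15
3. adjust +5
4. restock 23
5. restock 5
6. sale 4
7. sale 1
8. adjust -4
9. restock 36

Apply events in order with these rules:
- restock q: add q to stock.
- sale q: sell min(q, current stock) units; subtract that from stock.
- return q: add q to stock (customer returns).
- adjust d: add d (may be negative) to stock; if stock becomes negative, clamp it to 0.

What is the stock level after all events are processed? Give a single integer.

Processing events:
Start: stock = 31
  Event 1 (restock 20): 31 + 20 = 51
  Event 2 (sale 15): sell min(15,51)=15. stock: 51 - 15 = 36. total_sold = 15
  Event 3 (adjust +5): 36 + 5 = 41
  Event 4 (restock 23): 41 + 23 = 64
  Event 5 (restock 5): 64 + 5 = 69
  Event 6 (sale 4): sell min(4,69)=4. stock: 69 - 4 = 65. total_sold = 19
  Event 7 (sale 1): sell min(1,65)=1. stock: 65 - 1 = 64. total_sold = 20
  Event 8 (adjust -4): 64 + -4 = 60
  Event 9 (restock 36): 60 + 36 = 96
Final: stock = 96, total_sold = 20

Answer: 96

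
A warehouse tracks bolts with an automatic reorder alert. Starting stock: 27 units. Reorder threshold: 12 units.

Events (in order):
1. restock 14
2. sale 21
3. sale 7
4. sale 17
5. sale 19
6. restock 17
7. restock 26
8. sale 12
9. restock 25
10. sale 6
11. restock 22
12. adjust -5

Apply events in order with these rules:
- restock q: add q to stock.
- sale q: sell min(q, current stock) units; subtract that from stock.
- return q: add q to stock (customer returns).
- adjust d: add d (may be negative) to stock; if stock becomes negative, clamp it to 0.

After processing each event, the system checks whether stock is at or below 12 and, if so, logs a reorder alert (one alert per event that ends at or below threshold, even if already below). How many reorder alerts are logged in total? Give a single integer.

Processing events:
Start: stock = 27
  Event 1 (restock 14): 27 + 14 = 41
  Event 2 (sale 21): sell min(21,41)=21. stock: 41 - 21 = 20. total_sold = 21
  Event 3 (sale 7): sell min(7,20)=7. stock: 20 - 7 = 13. total_sold = 28
  Event 4 (sale 17): sell min(17,13)=13. stock: 13 - 13 = 0. total_sold = 41
  Event 5 (sale 19): sell min(19,0)=0. stock: 0 - 0 = 0. total_sold = 41
  Event 6 (restock 17): 0 + 17 = 17
  Event 7 (restock 26): 17 + 26 = 43
  Event 8 (sale 12): sell min(12,43)=12. stock: 43 - 12 = 31. total_sold = 53
  Event 9 (restock 25): 31 + 25 = 56
  Event 10 (sale 6): sell min(6,56)=6. stock: 56 - 6 = 50. total_sold = 59
  Event 11 (restock 22): 50 + 22 = 72
  Event 12 (adjust -5): 72 + -5 = 67
Final: stock = 67, total_sold = 59

Checking against threshold 12:
  After event 1: stock=41 > 12
  After event 2: stock=20 > 12
  After event 3: stock=13 > 12
  After event 4: stock=0 <= 12 -> ALERT
  After event 5: stock=0 <= 12 -> ALERT
  After event 6: stock=17 > 12
  After event 7: stock=43 > 12
  After event 8: stock=31 > 12
  After event 9: stock=56 > 12
  After event 10: stock=50 > 12
  After event 11: stock=72 > 12
  After event 12: stock=67 > 12
Alert events: [4, 5]. Count = 2

Answer: 2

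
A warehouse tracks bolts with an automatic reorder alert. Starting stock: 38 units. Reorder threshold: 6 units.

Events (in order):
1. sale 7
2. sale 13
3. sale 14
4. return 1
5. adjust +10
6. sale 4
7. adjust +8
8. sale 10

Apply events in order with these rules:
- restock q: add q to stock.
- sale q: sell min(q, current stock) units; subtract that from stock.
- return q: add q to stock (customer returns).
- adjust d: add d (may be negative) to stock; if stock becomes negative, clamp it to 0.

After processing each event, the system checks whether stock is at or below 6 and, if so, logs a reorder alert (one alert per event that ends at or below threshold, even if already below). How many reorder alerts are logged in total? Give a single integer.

Processing events:
Start: stock = 38
  Event 1 (sale 7): sell min(7,38)=7. stock: 38 - 7 = 31. total_sold = 7
  Event 2 (sale 13): sell min(13,31)=13. stock: 31 - 13 = 18. total_sold = 20
  Event 3 (sale 14): sell min(14,18)=14. stock: 18 - 14 = 4. total_sold = 34
  Event 4 (return 1): 4 + 1 = 5
  Event 5 (adjust +10): 5 + 10 = 15
  Event 6 (sale 4): sell min(4,15)=4. stock: 15 - 4 = 11. total_sold = 38
  Event 7 (adjust +8): 11 + 8 = 19
  Event 8 (sale 10): sell min(10,19)=10. stock: 19 - 10 = 9. total_sold = 48
Final: stock = 9, total_sold = 48

Checking against threshold 6:
  After event 1: stock=31 > 6
  After event 2: stock=18 > 6
  After event 3: stock=4 <= 6 -> ALERT
  After event 4: stock=5 <= 6 -> ALERT
  After event 5: stock=15 > 6
  After event 6: stock=11 > 6
  After event 7: stock=19 > 6
  After event 8: stock=9 > 6
Alert events: [3, 4]. Count = 2

Answer: 2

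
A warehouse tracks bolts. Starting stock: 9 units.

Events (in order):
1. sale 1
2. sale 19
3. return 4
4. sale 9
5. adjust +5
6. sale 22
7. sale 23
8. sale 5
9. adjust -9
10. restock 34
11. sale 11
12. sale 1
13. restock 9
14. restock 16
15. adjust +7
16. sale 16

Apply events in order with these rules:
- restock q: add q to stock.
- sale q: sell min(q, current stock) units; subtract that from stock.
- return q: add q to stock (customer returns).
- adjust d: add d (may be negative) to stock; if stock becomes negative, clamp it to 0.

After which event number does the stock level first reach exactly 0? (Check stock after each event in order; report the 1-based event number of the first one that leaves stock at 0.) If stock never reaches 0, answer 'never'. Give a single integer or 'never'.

Processing events:
Start: stock = 9
  Event 1 (sale 1): sell min(1,9)=1. stock: 9 - 1 = 8. total_sold = 1
  Event 2 (sale 19): sell min(19,8)=8. stock: 8 - 8 = 0. total_sold = 9
  Event 3 (return 4): 0 + 4 = 4
  Event 4 (sale 9): sell min(9,4)=4. stock: 4 - 4 = 0. total_sold = 13
  Event 5 (adjust +5): 0 + 5 = 5
  Event 6 (sale 22): sell min(22,5)=5. stock: 5 - 5 = 0. total_sold = 18
  Event 7 (sale 23): sell min(23,0)=0. stock: 0 - 0 = 0. total_sold = 18
  Event 8 (sale 5): sell min(5,0)=0. stock: 0 - 0 = 0. total_sold = 18
  Event 9 (adjust -9): 0 + -9 = 0 (clamped to 0)
  Event 10 (restock 34): 0 + 34 = 34
  Event 11 (sale 11): sell min(11,34)=11. stock: 34 - 11 = 23. total_sold = 29
  Event 12 (sale 1): sell min(1,23)=1. stock: 23 - 1 = 22. total_sold = 30
  Event 13 (restock 9): 22 + 9 = 31
  Event 14 (restock 16): 31 + 16 = 47
  Event 15 (adjust +7): 47 + 7 = 54
  Event 16 (sale 16): sell min(16,54)=16. stock: 54 - 16 = 38. total_sold = 46
Final: stock = 38, total_sold = 46

First zero at event 2.

Answer: 2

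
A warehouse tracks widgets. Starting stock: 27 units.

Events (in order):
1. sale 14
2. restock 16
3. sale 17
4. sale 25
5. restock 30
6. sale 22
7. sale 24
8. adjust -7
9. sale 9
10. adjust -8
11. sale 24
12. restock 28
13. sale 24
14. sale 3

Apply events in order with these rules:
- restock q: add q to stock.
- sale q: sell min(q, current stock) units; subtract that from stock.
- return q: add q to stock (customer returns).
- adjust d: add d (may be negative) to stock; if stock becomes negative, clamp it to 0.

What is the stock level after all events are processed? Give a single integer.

Processing events:
Start: stock = 27
  Event 1 (sale 14): sell min(14,27)=14. stock: 27 - 14 = 13. total_sold = 14
  Event 2 (restock 16): 13 + 16 = 29
  Event 3 (sale 17): sell min(17,29)=17. stock: 29 - 17 = 12. total_sold = 31
  Event 4 (sale 25): sell min(25,12)=12. stock: 12 - 12 = 0. total_sold = 43
  Event 5 (restock 30): 0 + 30 = 30
  Event 6 (sale 22): sell min(22,30)=22. stock: 30 - 22 = 8. total_sold = 65
  Event 7 (sale 24): sell min(24,8)=8. stock: 8 - 8 = 0. total_sold = 73
  Event 8 (adjust -7): 0 + -7 = 0 (clamped to 0)
  Event 9 (sale 9): sell min(9,0)=0. stock: 0 - 0 = 0. total_sold = 73
  Event 10 (adjust -8): 0 + -8 = 0 (clamped to 0)
  Event 11 (sale 24): sell min(24,0)=0. stock: 0 - 0 = 0. total_sold = 73
  Event 12 (restock 28): 0 + 28 = 28
  Event 13 (sale 24): sell min(24,28)=24. stock: 28 - 24 = 4. total_sold = 97
  Event 14 (sale 3): sell min(3,4)=3. stock: 4 - 3 = 1. total_sold = 100
Final: stock = 1, total_sold = 100

Answer: 1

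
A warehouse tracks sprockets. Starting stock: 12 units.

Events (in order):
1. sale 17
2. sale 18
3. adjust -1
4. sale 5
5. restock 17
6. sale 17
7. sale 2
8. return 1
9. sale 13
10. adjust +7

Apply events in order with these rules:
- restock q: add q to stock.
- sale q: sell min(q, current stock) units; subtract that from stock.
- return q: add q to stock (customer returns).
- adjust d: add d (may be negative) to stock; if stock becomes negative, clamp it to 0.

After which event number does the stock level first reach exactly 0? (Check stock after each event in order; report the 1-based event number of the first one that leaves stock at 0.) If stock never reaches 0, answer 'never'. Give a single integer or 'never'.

Processing events:
Start: stock = 12
  Event 1 (sale 17): sell min(17,12)=12. stock: 12 - 12 = 0. total_sold = 12
  Event 2 (sale 18): sell min(18,0)=0. stock: 0 - 0 = 0. total_sold = 12
  Event 3 (adjust -1): 0 + -1 = 0 (clamped to 0)
  Event 4 (sale 5): sell min(5,0)=0. stock: 0 - 0 = 0. total_sold = 12
  Event 5 (restock 17): 0 + 17 = 17
  Event 6 (sale 17): sell min(17,17)=17. stock: 17 - 17 = 0. total_sold = 29
  Event 7 (sale 2): sell min(2,0)=0. stock: 0 - 0 = 0. total_sold = 29
  Event 8 (return 1): 0 + 1 = 1
  Event 9 (sale 13): sell min(13,1)=1. stock: 1 - 1 = 0. total_sold = 30
  Event 10 (adjust +7): 0 + 7 = 7
Final: stock = 7, total_sold = 30

First zero at event 1.

Answer: 1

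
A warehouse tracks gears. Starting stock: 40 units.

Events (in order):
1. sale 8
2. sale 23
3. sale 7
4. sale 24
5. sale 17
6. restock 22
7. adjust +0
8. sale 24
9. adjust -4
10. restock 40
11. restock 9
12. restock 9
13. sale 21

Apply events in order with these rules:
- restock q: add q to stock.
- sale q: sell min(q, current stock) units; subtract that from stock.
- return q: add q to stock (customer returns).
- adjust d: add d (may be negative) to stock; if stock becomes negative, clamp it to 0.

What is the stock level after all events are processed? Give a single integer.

Processing events:
Start: stock = 40
  Event 1 (sale 8): sell min(8,40)=8. stock: 40 - 8 = 32. total_sold = 8
  Event 2 (sale 23): sell min(23,32)=23. stock: 32 - 23 = 9. total_sold = 31
  Event 3 (sale 7): sell min(7,9)=7. stock: 9 - 7 = 2. total_sold = 38
  Event 4 (sale 24): sell min(24,2)=2. stock: 2 - 2 = 0. total_sold = 40
  Event 5 (sale 17): sell min(17,0)=0. stock: 0 - 0 = 0. total_sold = 40
  Event 6 (restock 22): 0 + 22 = 22
  Event 7 (adjust +0): 22 + 0 = 22
  Event 8 (sale 24): sell min(24,22)=22. stock: 22 - 22 = 0. total_sold = 62
  Event 9 (adjust -4): 0 + -4 = 0 (clamped to 0)
  Event 10 (restock 40): 0 + 40 = 40
  Event 11 (restock 9): 40 + 9 = 49
  Event 12 (restock 9): 49 + 9 = 58
  Event 13 (sale 21): sell min(21,58)=21. stock: 58 - 21 = 37. total_sold = 83
Final: stock = 37, total_sold = 83

Answer: 37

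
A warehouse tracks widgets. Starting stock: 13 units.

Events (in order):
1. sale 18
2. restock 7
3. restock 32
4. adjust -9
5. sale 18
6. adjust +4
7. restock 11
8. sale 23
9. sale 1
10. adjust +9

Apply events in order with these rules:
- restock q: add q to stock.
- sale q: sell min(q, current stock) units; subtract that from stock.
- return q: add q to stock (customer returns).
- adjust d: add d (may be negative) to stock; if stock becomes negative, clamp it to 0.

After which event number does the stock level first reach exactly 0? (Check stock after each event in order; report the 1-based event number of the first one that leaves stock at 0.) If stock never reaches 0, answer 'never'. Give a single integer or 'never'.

Answer: 1

Derivation:
Processing events:
Start: stock = 13
  Event 1 (sale 18): sell min(18,13)=13. stock: 13 - 13 = 0. total_sold = 13
  Event 2 (restock 7): 0 + 7 = 7
  Event 3 (restock 32): 7 + 32 = 39
  Event 4 (adjust -9): 39 + -9 = 30
  Event 5 (sale 18): sell min(18,30)=18. stock: 30 - 18 = 12. total_sold = 31
  Event 6 (adjust +4): 12 + 4 = 16
  Event 7 (restock 11): 16 + 11 = 27
  Event 8 (sale 23): sell min(23,27)=23. stock: 27 - 23 = 4. total_sold = 54
  Event 9 (sale 1): sell min(1,4)=1. stock: 4 - 1 = 3. total_sold = 55
  Event 10 (adjust +9): 3 + 9 = 12
Final: stock = 12, total_sold = 55

First zero at event 1.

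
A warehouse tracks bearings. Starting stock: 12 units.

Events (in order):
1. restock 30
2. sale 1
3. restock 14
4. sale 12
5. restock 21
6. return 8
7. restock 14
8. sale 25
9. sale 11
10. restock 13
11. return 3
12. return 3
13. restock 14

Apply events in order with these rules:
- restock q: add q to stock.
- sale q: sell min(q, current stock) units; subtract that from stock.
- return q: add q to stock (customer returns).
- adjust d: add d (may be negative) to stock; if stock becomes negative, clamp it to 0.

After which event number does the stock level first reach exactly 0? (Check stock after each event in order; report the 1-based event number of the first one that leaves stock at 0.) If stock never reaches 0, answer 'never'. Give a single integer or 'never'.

Processing events:
Start: stock = 12
  Event 1 (restock 30): 12 + 30 = 42
  Event 2 (sale 1): sell min(1,42)=1. stock: 42 - 1 = 41. total_sold = 1
  Event 3 (restock 14): 41 + 14 = 55
  Event 4 (sale 12): sell min(12,55)=12. stock: 55 - 12 = 43. total_sold = 13
  Event 5 (restock 21): 43 + 21 = 64
  Event 6 (return 8): 64 + 8 = 72
  Event 7 (restock 14): 72 + 14 = 86
  Event 8 (sale 25): sell min(25,86)=25. stock: 86 - 25 = 61. total_sold = 38
  Event 9 (sale 11): sell min(11,61)=11. stock: 61 - 11 = 50. total_sold = 49
  Event 10 (restock 13): 50 + 13 = 63
  Event 11 (return 3): 63 + 3 = 66
  Event 12 (return 3): 66 + 3 = 69
  Event 13 (restock 14): 69 + 14 = 83
Final: stock = 83, total_sold = 49

Stock never reaches 0.

Answer: never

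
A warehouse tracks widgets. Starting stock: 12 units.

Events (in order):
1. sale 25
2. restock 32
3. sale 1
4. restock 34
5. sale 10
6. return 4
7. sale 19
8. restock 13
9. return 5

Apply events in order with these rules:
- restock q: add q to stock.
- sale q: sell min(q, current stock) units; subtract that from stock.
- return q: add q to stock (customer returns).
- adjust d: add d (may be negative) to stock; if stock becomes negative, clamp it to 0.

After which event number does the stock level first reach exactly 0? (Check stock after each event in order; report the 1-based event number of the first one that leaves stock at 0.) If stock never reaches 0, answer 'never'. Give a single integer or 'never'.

Processing events:
Start: stock = 12
  Event 1 (sale 25): sell min(25,12)=12. stock: 12 - 12 = 0. total_sold = 12
  Event 2 (restock 32): 0 + 32 = 32
  Event 3 (sale 1): sell min(1,32)=1. stock: 32 - 1 = 31. total_sold = 13
  Event 4 (restock 34): 31 + 34 = 65
  Event 5 (sale 10): sell min(10,65)=10. stock: 65 - 10 = 55. total_sold = 23
  Event 6 (return 4): 55 + 4 = 59
  Event 7 (sale 19): sell min(19,59)=19. stock: 59 - 19 = 40. total_sold = 42
  Event 8 (restock 13): 40 + 13 = 53
  Event 9 (return 5): 53 + 5 = 58
Final: stock = 58, total_sold = 42

First zero at event 1.

Answer: 1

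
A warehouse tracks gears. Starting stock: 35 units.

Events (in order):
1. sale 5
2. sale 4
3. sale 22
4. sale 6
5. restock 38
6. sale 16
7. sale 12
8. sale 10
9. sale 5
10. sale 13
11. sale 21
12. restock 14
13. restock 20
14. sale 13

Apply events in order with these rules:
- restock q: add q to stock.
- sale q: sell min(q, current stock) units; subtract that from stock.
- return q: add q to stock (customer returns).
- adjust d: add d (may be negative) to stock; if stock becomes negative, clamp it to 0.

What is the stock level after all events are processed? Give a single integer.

Processing events:
Start: stock = 35
  Event 1 (sale 5): sell min(5,35)=5. stock: 35 - 5 = 30. total_sold = 5
  Event 2 (sale 4): sell min(4,30)=4. stock: 30 - 4 = 26. total_sold = 9
  Event 3 (sale 22): sell min(22,26)=22. stock: 26 - 22 = 4. total_sold = 31
  Event 4 (sale 6): sell min(6,4)=4. stock: 4 - 4 = 0. total_sold = 35
  Event 5 (restock 38): 0 + 38 = 38
  Event 6 (sale 16): sell min(16,38)=16. stock: 38 - 16 = 22. total_sold = 51
  Event 7 (sale 12): sell min(12,22)=12. stock: 22 - 12 = 10. total_sold = 63
  Event 8 (sale 10): sell min(10,10)=10. stock: 10 - 10 = 0. total_sold = 73
  Event 9 (sale 5): sell min(5,0)=0. stock: 0 - 0 = 0. total_sold = 73
  Event 10 (sale 13): sell min(13,0)=0. stock: 0 - 0 = 0. total_sold = 73
  Event 11 (sale 21): sell min(21,0)=0. stock: 0 - 0 = 0. total_sold = 73
  Event 12 (restock 14): 0 + 14 = 14
  Event 13 (restock 20): 14 + 20 = 34
  Event 14 (sale 13): sell min(13,34)=13. stock: 34 - 13 = 21. total_sold = 86
Final: stock = 21, total_sold = 86

Answer: 21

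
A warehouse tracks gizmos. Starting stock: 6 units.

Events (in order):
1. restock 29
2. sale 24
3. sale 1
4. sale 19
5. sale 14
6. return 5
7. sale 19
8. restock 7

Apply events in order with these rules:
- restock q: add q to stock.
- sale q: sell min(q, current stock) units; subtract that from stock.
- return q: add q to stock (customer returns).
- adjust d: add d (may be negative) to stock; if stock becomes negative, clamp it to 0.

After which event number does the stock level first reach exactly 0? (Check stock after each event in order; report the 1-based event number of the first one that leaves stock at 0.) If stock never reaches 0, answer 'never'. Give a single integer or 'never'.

Answer: 4

Derivation:
Processing events:
Start: stock = 6
  Event 1 (restock 29): 6 + 29 = 35
  Event 2 (sale 24): sell min(24,35)=24. stock: 35 - 24 = 11. total_sold = 24
  Event 3 (sale 1): sell min(1,11)=1. stock: 11 - 1 = 10. total_sold = 25
  Event 4 (sale 19): sell min(19,10)=10. stock: 10 - 10 = 0. total_sold = 35
  Event 5 (sale 14): sell min(14,0)=0. stock: 0 - 0 = 0. total_sold = 35
  Event 6 (return 5): 0 + 5 = 5
  Event 7 (sale 19): sell min(19,5)=5. stock: 5 - 5 = 0. total_sold = 40
  Event 8 (restock 7): 0 + 7 = 7
Final: stock = 7, total_sold = 40

First zero at event 4.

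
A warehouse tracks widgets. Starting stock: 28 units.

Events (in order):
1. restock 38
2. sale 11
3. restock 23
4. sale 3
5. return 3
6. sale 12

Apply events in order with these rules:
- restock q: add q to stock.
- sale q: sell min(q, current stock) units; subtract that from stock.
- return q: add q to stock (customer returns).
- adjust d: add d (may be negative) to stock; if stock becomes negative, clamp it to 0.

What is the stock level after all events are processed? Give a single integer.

Answer: 66

Derivation:
Processing events:
Start: stock = 28
  Event 1 (restock 38): 28 + 38 = 66
  Event 2 (sale 11): sell min(11,66)=11. stock: 66 - 11 = 55. total_sold = 11
  Event 3 (restock 23): 55 + 23 = 78
  Event 4 (sale 3): sell min(3,78)=3. stock: 78 - 3 = 75. total_sold = 14
  Event 5 (return 3): 75 + 3 = 78
  Event 6 (sale 12): sell min(12,78)=12. stock: 78 - 12 = 66. total_sold = 26
Final: stock = 66, total_sold = 26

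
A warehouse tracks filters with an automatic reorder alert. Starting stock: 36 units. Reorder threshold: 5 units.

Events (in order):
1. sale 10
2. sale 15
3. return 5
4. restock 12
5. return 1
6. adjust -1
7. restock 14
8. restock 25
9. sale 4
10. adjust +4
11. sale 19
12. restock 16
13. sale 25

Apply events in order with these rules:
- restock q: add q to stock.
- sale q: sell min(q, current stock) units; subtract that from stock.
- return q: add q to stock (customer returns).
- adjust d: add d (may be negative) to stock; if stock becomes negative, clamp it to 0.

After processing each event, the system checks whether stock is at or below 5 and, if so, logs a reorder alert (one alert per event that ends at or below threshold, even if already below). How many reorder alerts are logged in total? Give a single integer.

Answer: 0

Derivation:
Processing events:
Start: stock = 36
  Event 1 (sale 10): sell min(10,36)=10. stock: 36 - 10 = 26. total_sold = 10
  Event 2 (sale 15): sell min(15,26)=15. stock: 26 - 15 = 11. total_sold = 25
  Event 3 (return 5): 11 + 5 = 16
  Event 4 (restock 12): 16 + 12 = 28
  Event 5 (return 1): 28 + 1 = 29
  Event 6 (adjust -1): 29 + -1 = 28
  Event 7 (restock 14): 28 + 14 = 42
  Event 8 (restock 25): 42 + 25 = 67
  Event 9 (sale 4): sell min(4,67)=4. stock: 67 - 4 = 63. total_sold = 29
  Event 10 (adjust +4): 63 + 4 = 67
  Event 11 (sale 19): sell min(19,67)=19. stock: 67 - 19 = 48. total_sold = 48
  Event 12 (restock 16): 48 + 16 = 64
  Event 13 (sale 25): sell min(25,64)=25. stock: 64 - 25 = 39. total_sold = 73
Final: stock = 39, total_sold = 73

Checking against threshold 5:
  After event 1: stock=26 > 5
  After event 2: stock=11 > 5
  After event 3: stock=16 > 5
  After event 4: stock=28 > 5
  After event 5: stock=29 > 5
  After event 6: stock=28 > 5
  After event 7: stock=42 > 5
  After event 8: stock=67 > 5
  After event 9: stock=63 > 5
  After event 10: stock=67 > 5
  After event 11: stock=48 > 5
  After event 12: stock=64 > 5
  After event 13: stock=39 > 5
Alert events: []. Count = 0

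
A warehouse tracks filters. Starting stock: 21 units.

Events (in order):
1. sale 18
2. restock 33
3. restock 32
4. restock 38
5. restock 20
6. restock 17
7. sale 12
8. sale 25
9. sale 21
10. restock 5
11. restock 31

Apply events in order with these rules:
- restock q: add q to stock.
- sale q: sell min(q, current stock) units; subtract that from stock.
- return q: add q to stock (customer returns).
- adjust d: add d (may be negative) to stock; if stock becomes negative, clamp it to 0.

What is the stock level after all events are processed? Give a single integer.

Processing events:
Start: stock = 21
  Event 1 (sale 18): sell min(18,21)=18. stock: 21 - 18 = 3. total_sold = 18
  Event 2 (restock 33): 3 + 33 = 36
  Event 3 (restock 32): 36 + 32 = 68
  Event 4 (restock 38): 68 + 38 = 106
  Event 5 (restock 20): 106 + 20 = 126
  Event 6 (restock 17): 126 + 17 = 143
  Event 7 (sale 12): sell min(12,143)=12. stock: 143 - 12 = 131. total_sold = 30
  Event 8 (sale 25): sell min(25,131)=25. stock: 131 - 25 = 106. total_sold = 55
  Event 9 (sale 21): sell min(21,106)=21. stock: 106 - 21 = 85. total_sold = 76
  Event 10 (restock 5): 85 + 5 = 90
  Event 11 (restock 31): 90 + 31 = 121
Final: stock = 121, total_sold = 76

Answer: 121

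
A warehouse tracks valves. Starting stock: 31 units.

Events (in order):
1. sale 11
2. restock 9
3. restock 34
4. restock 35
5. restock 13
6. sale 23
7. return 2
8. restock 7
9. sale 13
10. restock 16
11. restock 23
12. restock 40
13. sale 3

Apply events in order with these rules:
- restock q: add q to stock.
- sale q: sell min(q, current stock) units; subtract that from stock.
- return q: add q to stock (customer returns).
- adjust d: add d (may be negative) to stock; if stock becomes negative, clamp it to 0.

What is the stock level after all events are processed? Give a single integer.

Answer: 160

Derivation:
Processing events:
Start: stock = 31
  Event 1 (sale 11): sell min(11,31)=11. stock: 31 - 11 = 20. total_sold = 11
  Event 2 (restock 9): 20 + 9 = 29
  Event 3 (restock 34): 29 + 34 = 63
  Event 4 (restock 35): 63 + 35 = 98
  Event 5 (restock 13): 98 + 13 = 111
  Event 6 (sale 23): sell min(23,111)=23. stock: 111 - 23 = 88. total_sold = 34
  Event 7 (return 2): 88 + 2 = 90
  Event 8 (restock 7): 90 + 7 = 97
  Event 9 (sale 13): sell min(13,97)=13. stock: 97 - 13 = 84. total_sold = 47
  Event 10 (restock 16): 84 + 16 = 100
  Event 11 (restock 23): 100 + 23 = 123
  Event 12 (restock 40): 123 + 40 = 163
  Event 13 (sale 3): sell min(3,163)=3. stock: 163 - 3 = 160. total_sold = 50
Final: stock = 160, total_sold = 50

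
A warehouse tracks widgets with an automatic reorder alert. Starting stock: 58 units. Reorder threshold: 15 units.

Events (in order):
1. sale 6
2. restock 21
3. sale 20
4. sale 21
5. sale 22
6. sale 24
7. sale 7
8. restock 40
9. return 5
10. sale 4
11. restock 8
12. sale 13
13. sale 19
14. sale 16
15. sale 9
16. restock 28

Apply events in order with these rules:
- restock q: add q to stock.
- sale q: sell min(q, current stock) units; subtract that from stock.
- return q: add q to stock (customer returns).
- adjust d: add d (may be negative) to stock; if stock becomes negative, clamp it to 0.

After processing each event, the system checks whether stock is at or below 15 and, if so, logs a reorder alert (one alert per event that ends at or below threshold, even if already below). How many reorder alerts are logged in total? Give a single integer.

Processing events:
Start: stock = 58
  Event 1 (sale 6): sell min(6,58)=6. stock: 58 - 6 = 52. total_sold = 6
  Event 2 (restock 21): 52 + 21 = 73
  Event 3 (sale 20): sell min(20,73)=20. stock: 73 - 20 = 53. total_sold = 26
  Event 4 (sale 21): sell min(21,53)=21. stock: 53 - 21 = 32. total_sold = 47
  Event 5 (sale 22): sell min(22,32)=22. stock: 32 - 22 = 10. total_sold = 69
  Event 6 (sale 24): sell min(24,10)=10. stock: 10 - 10 = 0. total_sold = 79
  Event 7 (sale 7): sell min(7,0)=0. stock: 0 - 0 = 0. total_sold = 79
  Event 8 (restock 40): 0 + 40 = 40
  Event 9 (return 5): 40 + 5 = 45
  Event 10 (sale 4): sell min(4,45)=4. stock: 45 - 4 = 41. total_sold = 83
  Event 11 (restock 8): 41 + 8 = 49
  Event 12 (sale 13): sell min(13,49)=13. stock: 49 - 13 = 36. total_sold = 96
  Event 13 (sale 19): sell min(19,36)=19. stock: 36 - 19 = 17. total_sold = 115
  Event 14 (sale 16): sell min(16,17)=16. stock: 17 - 16 = 1. total_sold = 131
  Event 15 (sale 9): sell min(9,1)=1. stock: 1 - 1 = 0. total_sold = 132
  Event 16 (restock 28): 0 + 28 = 28
Final: stock = 28, total_sold = 132

Checking against threshold 15:
  After event 1: stock=52 > 15
  After event 2: stock=73 > 15
  After event 3: stock=53 > 15
  After event 4: stock=32 > 15
  After event 5: stock=10 <= 15 -> ALERT
  After event 6: stock=0 <= 15 -> ALERT
  After event 7: stock=0 <= 15 -> ALERT
  After event 8: stock=40 > 15
  After event 9: stock=45 > 15
  After event 10: stock=41 > 15
  After event 11: stock=49 > 15
  After event 12: stock=36 > 15
  After event 13: stock=17 > 15
  After event 14: stock=1 <= 15 -> ALERT
  After event 15: stock=0 <= 15 -> ALERT
  After event 16: stock=28 > 15
Alert events: [5, 6, 7, 14, 15]. Count = 5

Answer: 5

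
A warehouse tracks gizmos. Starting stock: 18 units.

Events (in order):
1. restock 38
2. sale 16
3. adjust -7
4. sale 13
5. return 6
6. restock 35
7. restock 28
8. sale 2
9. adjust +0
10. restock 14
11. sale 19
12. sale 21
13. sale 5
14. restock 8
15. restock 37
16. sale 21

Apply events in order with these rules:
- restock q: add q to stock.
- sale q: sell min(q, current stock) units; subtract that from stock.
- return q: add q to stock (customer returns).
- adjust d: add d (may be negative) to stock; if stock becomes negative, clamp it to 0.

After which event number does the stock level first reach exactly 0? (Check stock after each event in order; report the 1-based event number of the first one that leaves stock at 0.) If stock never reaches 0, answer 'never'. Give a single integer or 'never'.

Processing events:
Start: stock = 18
  Event 1 (restock 38): 18 + 38 = 56
  Event 2 (sale 16): sell min(16,56)=16. stock: 56 - 16 = 40. total_sold = 16
  Event 3 (adjust -7): 40 + -7 = 33
  Event 4 (sale 13): sell min(13,33)=13. stock: 33 - 13 = 20. total_sold = 29
  Event 5 (return 6): 20 + 6 = 26
  Event 6 (restock 35): 26 + 35 = 61
  Event 7 (restock 28): 61 + 28 = 89
  Event 8 (sale 2): sell min(2,89)=2. stock: 89 - 2 = 87. total_sold = 31
  Event 9 (adjust +0): 87 + 0 = 87
  Event 10 (restock 14): 87 + 14 = 101
  Event 11 (sale 19): sell min(19,101)=19. stock: 101 - 19 = 82. total_sold = 50
  Event 12 (sale 21): sell min(21,82)=21. stock: 82 - 21 = 61. total_sold = 71
  Event 13 (sale 5): sell min(5,61)=5. stock: 61 - 5 = 56. total_sold = 76
  Event 14 (restock 8): 56 + 8 = 64
  Event 15 (restock 37): 64 + 37 = 101
  Event 16 (sale 21): sell min(21,101)=21. stock: 101 - 21 = 80. total_sold = 97
Final: stock = 80, total_sold = 97

Stock never reaches 0.

Answer: never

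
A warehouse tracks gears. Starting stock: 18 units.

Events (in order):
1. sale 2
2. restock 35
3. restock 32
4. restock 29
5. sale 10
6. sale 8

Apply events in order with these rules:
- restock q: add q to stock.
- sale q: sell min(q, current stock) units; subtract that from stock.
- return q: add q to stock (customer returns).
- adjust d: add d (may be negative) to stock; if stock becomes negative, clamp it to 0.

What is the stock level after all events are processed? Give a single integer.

Answer: 94

Derivation:
Processing events:
Start: stock = 18
  Event 1 (sale 2): sell min(2,18)=2. stock: 18 - 2 = 16. total_sold = 2
  Event 2 (restock 35): 16 + 35 = 51
  Event 3 (restock 32): 51 + 32 = 83
  Event 4 (restock 29): 83 + 29 = 112
  Event 5 (sale 10): sell min(10,112)=10. stock: 112 - 10 = 102. total_sold = 12
  Event 6 (sale 8): sell min(8,102)=8. stock: 102 - 8 = 94. total_sold = 20
Final: stock = 94, total_sold = 20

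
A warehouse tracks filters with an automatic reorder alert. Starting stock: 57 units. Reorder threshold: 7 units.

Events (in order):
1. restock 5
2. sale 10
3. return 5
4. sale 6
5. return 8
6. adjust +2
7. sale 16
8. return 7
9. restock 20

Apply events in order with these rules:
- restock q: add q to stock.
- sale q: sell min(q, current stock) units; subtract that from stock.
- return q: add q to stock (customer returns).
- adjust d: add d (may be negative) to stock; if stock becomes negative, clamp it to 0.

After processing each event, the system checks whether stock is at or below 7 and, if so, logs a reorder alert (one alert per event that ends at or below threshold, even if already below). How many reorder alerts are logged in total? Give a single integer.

Answer: 0

Derivation:
Processing events:
Start: stock = 57
  Event 1 (restock 5): 57 + 5 = 62
  Event 2 (sale 10): sell min(10,62)=10. stock: 62 - 10 = 52. total_sold = 10
  Event 3 (return 5): 52 + 5 = 57
  Event 4 (sale 6): sell min(6,57)=6. stock: 57 - 6 = 51. total_sold = 16
  Event 5 (return 8): 51 + 8 = 59
  Event 6 (adjust +2): 59 + 2 = 61
  Event 7 (sale 16): sell min(16,61)=16. stock: 61 - 16 = 45. total_sold = 32
  Event 8 (return 7): 45 + 7 = 52
  Event 9 (restock 20): 52 + 20 = 72
Final: stock = 72, total_sold = 32

Checking against threshold 7:
  After event 1: stock=62 > 7
  After event 2: stock=52 > 7
  After event 3: stock=57 > 7
  After event 4: stock=51 > 7
  After event 5: stock=59 > 7
  After event 6: stock=61 > 7
  After event 7: stock=45 > 7
  After event 8: stock=52 > 7
  After event 9: stock=72 > 7
Alert events: []. Count = 0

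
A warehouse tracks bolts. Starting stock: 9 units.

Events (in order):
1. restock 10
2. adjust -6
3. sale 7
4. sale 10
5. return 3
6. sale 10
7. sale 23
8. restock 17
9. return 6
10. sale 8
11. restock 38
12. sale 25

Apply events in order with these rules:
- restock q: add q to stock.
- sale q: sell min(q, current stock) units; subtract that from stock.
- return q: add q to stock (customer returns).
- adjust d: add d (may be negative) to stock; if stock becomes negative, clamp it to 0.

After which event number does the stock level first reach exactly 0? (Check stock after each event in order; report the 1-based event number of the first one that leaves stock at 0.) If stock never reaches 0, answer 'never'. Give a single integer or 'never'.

Answer: 4

Derivation:
Processing events:
Start: stock = 9
  Event 1 (restock 10): 9 + 10 = 19
  Event 2 (adjust -6): 19 + -6 = 13
  Event 3 (sale 7): sell min(7,13)=7. stock: 13 - 7 = 6. total_sold = 7
  Event 4 (sale 10): sell min(10,6)=6. stock: 6 - 6 = 0. total_sold = 13
  Event 5 (return 3): 0 + 3 = 3
  Event 6 (sale 10): sell min(10,3)=3. stock: 3 - 3 = 0. total_sold = 16
  Event 7 (sale 23): sell min(23,0)=0. stock: 0 - 0 = 0. total_sold = 16
  Event 8 (restock 17): 0 + 17 = 17
  Event 9 (return 6): 17 + 6 = 23
  Event 10 (sale 8): sell min(8,23)=8. stock: 23 - 8 = 15. total_sold = 24
  Event 11 (restock 38): 15 + 38 = 53
  Event 12 (sale 25): sell min(25,53)=25. stock: 53 - 25 = 28. total_sold = 49
Final: stock = 28, total_sold = 49

First zero at event 4.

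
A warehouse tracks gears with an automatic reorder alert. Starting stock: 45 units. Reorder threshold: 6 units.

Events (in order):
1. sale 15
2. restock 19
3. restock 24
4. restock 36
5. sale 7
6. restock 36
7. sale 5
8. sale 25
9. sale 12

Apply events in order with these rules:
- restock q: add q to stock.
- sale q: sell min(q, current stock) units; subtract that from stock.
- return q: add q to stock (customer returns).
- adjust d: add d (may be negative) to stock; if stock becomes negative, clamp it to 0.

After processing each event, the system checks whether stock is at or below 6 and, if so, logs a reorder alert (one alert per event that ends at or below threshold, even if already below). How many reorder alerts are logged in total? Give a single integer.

Processing events:
Start: stock = 45
  Event 1 (sale 15): sell min(15,45)=15. stock: 45 - 15 = 30. total_sold = 15
  Event 2 (restock 19): 30 + 19 = 49
  Event 3 (restock 24): 49 + 24 = 73
  Event 4 (restock 36): 73 + 36 = 109
  Event 5 (sale 7): sell min(7,109)=7. stock: 109 - 7 = 102. total_sold = 22
  Event 6 (restock 36): 102 + 36 = 138
  Event 7 (sale 5): sell min(5,138)=5. stock: 138 - 5 = 133. total_sold = 27
  Event 8 (sale 25): sell min(25,133)=25. stock: 133 - 25 = 108. total_sold = 52
  Event 9 (sale 12): sell min(12,108)=12. stock: 108 - 12 = 96. total_sold = 64
Final: stock = 96, total_sold = 64

Checking against threshold 6:
  After event 1: stock=30 > 6
  After event 2: stock=49 > 6
  After event 3: stock=73 > 6
  After event 4: stock=109 > 6
  After event 5: stock=102 > 6
  After event 6: stock=138 > 6
  After event 7: stock=133 > 6
  After event 8: stock=108 > 6
  After event 9: stock=96 > 6
Alert events: []. Count = 0

Answer: 0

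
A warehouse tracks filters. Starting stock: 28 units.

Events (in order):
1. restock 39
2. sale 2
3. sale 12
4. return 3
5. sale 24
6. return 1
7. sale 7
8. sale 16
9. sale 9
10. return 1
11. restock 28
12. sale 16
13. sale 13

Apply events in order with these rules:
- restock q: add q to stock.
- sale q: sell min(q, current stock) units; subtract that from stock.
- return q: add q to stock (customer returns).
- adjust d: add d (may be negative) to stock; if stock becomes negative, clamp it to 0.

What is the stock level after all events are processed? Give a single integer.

Answer: 1

Derivation:
Processing events:
Start: stock = 28
  Event 1 (restock 39): 28 + 39 = 67
  Event 2 (sale 2): sell min(2,67)=2. stock: 67 - 2 = 65. total_sold = 2
  Event 3 (sale 12): sell min(12,65)=12. stock: 65 - 12 = 53. total_sold = 14
  Event 4 (return 3): 53 + 3 = 56
  Event 5 (sale 24): sell min(24,56)=24. stock: 56 - 24 = 32. total_sold = 38
  Event 6 (return 1): 32 + 1 = 33
  Event 7 (sale 7): sell min(7,33)=7. stock: 33 - 7 = 26. total_sold = 45
  Event 8 (sale 16): sell min(16,26)=16. stock: 26 - 16 = 10. total_sold = 61
  Event 9 (sale 9): sell min(9,10)=9. stock: 10 - 9 = 1. total_sold = 70
  Event 10 (return 1): 1 + 1 = 2
  Event 11 (restock 28): 2 + 28 = 30
  Event 12 (sale 16): sell min(16,30)=16. stock: 30 - 16 = 14. total_sold = 86
  Event 13 (sale 13): sell min(13,14)=13. stock: 14 - 13 = 1. total_sold = 99
Final: stock = 1, total_sold = 99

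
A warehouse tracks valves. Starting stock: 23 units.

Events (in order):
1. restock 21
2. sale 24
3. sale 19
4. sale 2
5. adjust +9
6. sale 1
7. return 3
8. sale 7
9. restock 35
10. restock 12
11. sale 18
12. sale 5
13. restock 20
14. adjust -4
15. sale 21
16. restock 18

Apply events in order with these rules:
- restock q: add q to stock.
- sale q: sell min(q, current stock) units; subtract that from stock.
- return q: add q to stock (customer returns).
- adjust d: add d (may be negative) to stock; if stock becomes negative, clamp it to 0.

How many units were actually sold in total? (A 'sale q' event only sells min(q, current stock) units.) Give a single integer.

Answer: 96

Derivation:
Processing events:
Start: stock = 23
  Event 1 (restock 21): 23 + 21 = 44
  Event 2 (sale 24): sell min(24,44)=24. stock: 44 - 24 = 20. total_sold = 24
  Event 3 (sale 19): sell min(19,20)=19. stock: 20 - 19 = 1. total_sold = 43
  Event 4 (sale 2): sell min(2,1)=1. stock: 1 - 1 = 0. total_sold = 44
  Event 5 (adjust +9): 0 + 9 = 9
  Event 6 (sale 1): sell min(1,9)=1. stock: 9 - 1 = 8. total_sold = 45
  Event 7 (return 3): 8 + 3 = 11
  Event 8 (sale 7): sell min(7,11)=7. stock: 11 - 7 = 4. total_sold = 52
  Event 9 (restock 35): 4 + 35 = 39
  Event 10 (restock 12): 39 + 12 = 51
  Event 11 (sale 18): sell min(18,51)=18. stock: 51 - 18 = 33. total_sold = 70
  Event 12 (sale 5): sell min(5,33)=5. stock: 33 - 5 = 28. total_sold = 75
  Event 13 (restock 20): 28 + 20 = 48
  Event 14 (adjust -4): 48 + -4 = 44
  Event 15 (sale 21): sell min(21,44)=21. stock: 44 - 21 = 23. total_sold = 96
  Event 16 (restock 18): 23 + 18 = 41
Final: stock = 41, total_sold = 96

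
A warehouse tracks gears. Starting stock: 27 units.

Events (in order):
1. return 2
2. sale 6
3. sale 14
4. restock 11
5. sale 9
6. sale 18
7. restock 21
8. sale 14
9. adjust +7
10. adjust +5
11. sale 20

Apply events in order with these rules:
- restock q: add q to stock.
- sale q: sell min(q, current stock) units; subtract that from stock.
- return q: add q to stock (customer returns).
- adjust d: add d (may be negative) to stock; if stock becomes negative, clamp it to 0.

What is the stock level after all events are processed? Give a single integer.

Processing events:
Start: stock = 27
  Event 1 (return 2): 27 + 2 = 29
  Event 2 (sale 6): sell min(6,29)=6. stock: 29 - 6 = 23. total_sold = 6
  Event 3 (sale 14): sell min(14,23)=14. stock: 23 - 14 = 9. total_sold = 20
  Event 4 (restock 11): 9 + 11 = 20
  Event 5 (sale 9): sell min(9,20)=9. stock: 20 - 9 = 11. total_sold = 29
  Event 6 (sale 18): sell min(18,11)=11. stock: 11 - 11 = 0. total_sold = 40
  Event 7 (restock 21): 0 + 21 = 21
  Event 8 (sale 14): sell min(14,21)=14. stock: 21 - 14 = 7. total_sold = 54
  Event 9 (adjust +7): 7 + 7 = 14
  Event 10 (adjust +5): 14 + 5 = 19
  Event 11 (sale 20): sell min(20,19)=19. stock: 19 - 19 = 0. total_sold = 73
Final: stock = 0, total_sold = 73

Answer: 0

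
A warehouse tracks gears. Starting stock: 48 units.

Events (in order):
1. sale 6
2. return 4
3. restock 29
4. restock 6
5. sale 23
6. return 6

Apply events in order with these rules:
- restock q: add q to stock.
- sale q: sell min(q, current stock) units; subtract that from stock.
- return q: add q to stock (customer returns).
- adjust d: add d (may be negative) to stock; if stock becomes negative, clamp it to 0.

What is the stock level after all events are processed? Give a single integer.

Answer: 64

Derivation:
Processing events:
Start: stock = 48
  Event 1 (sale 6): sell min(6,48)=6. stock: 48 - 6 = 42. total_sold = 6
  Event 2 (return 4): 42 + 4 = 46
  Event 3 (restock 29): 46 + 29 = 75
  Event 4 (restock 6): 75 + 6 = 81
  Event 5 (sale 23): sell min(23,81)=23. stock: 81 - 23 = 58. total_sold = 29
  Event 6 (return 6): 58 + 6 = 64
Final: stock = 64, total_sold = 29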